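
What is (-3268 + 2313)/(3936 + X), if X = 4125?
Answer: -955/8061 ≈ -0.11847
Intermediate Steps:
(-3268 + 2313)/(3936 + X) = (-3268 + 2313)/(3936 + 4125) = -955/8061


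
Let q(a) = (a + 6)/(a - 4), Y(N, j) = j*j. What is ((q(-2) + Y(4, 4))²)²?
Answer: 4477456/81 ≈ 55277.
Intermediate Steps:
Y(N, j) = j²
q(a) = (6 + a)/(-4 + a)
((q(-2) + Y(4, 4))²)² = (((6 - 2)/(-4 - 2) + 4²)²)² = ((4/(-6) + 16)²)² = ((-⅙*4 + 16)²)² = ((-⅔ + 16)²)² = ((46/3)²)² = (2116/9)² = 4477456/81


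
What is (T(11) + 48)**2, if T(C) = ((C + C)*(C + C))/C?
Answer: 8464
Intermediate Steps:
T(C) = 4*C (T(C) = ((2*C)*(2*C))/C = (4*C**2)/C = 4*C)
(T(11) + 48)**2 = (4*11 + 48)**2 = (44 + 48)**2 = 92**2 = 8464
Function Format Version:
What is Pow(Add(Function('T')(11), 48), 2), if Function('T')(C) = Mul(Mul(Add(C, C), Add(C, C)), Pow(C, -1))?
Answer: 8464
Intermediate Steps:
Function('T')(C) = Mul(4, C) (Function('T')(C) = Mul(Mul(Mul(2, C), Mul(2, C)), Pow(C, -1)) = Mul(Mul(4, Pow(C, 2)), Pow(C, -1)) = Mul(4, C))
Pow(Add(Function('T')(11), 48), 2) = Pow(Add(Mul(4, 11), 48), 2) = Pow(Add(44, 48), 2) = Pow(92, 2) = 8464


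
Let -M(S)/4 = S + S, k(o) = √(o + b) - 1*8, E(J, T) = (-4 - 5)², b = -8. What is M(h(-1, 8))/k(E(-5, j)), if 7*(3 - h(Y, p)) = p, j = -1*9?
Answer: -832/63 - 104*√73/63 ≈ -27.311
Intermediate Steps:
j = -9
h(Y, p) = 3 - p/7
E(J, T) = 81 (E(J, T) = (-9)² = 81)
k(o) = -8 + √(-8 + o) (k(o) = √(o - 8) - 1*8 = √(-8 + o) - 8 = -8 + √(-8 + o))
M(S) = -8*S (M(S) = -4*(S + S) = -8*S)
M(h(-1, 8))/k(E(-5, j)) = (-8*(3 - ⅐*8))/(-8 + √(-8 + 81)) = (-8*(3 - 8/7))/(-8 + √73) = (-8*13/7)/(-8 + √73) = -104/(7*(-8 + √73))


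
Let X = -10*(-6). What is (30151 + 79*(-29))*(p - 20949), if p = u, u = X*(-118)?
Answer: -780887940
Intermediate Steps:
X = 60
u = -7080 (u = 60*(-118) = -7080)
p = -7080
(30151 + 79*(-29))*(p - 20949) = (30151 + 79*(-29))*(-7080 - 20949) = (30151 - 2291)*(-28029) = 27860*(-28029) = -780887940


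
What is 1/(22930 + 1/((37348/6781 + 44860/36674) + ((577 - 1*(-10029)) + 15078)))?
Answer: 3194467619854/73249142647595417 ≈ 4.3611e-5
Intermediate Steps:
1/(22930 + 1/((37348/6781 + 44860/36674) + ((577 - 1*(-10029)) + 15078))) = 1/(22930 + 1/((37348*(1/6781) + 44860*(1/36674)) + ((577 + 10029) + 15078))) = 1/(22930 + 1/((37348/6781 + 22430/18337) + (10606 + 15078))) = 1/(22930 + 1/(836948106/124343197 + 25684)) = 1/(22930 + 1/(3194467619854/124343197)) = 1/(22930 + 124343197/3194467619854) = 1/(73249142647595417/3194467619854) = 3194467619854/73249142647595417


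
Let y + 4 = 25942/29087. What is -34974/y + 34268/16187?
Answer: 484410318671/43041233 ≈ 11255.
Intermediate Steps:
y = -5318/1711 (y = -4 + 25942/29087 = -4 + 25942*(1/29087) = -4 + 1526/1711 = -5318/1711 ≈ -3.1081)
-34974/y + 34268/16187 = -34974/(-5318/1711) + 34268/16187 = -34974*(-1711/5318) + 34268*(1/16187) = 29920257/2659 + 34268/16187 = 484410318671/43041233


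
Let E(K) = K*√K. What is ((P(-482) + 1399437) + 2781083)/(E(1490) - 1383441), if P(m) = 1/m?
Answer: -2787648333428799/920909706813842 - 1501182926055*√1490/460454853406921 ≈ -3.1529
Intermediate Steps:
E(K) = K^(3/2)
((P(-482) + 1399437) + 2781083)/(E(1490) - 1383441) = ((1/(-482) + 1399437) + 2781083)/(1490^(3/2) - 1383441) = ((-1/482 + 1399437) + 2781083)/(1490*√1490 - 1383441) = (674528633/482 + 2781083)/(-1383441 + 1490*√1490) = 2015010639/(482*(-1383441 + 1490*√1490))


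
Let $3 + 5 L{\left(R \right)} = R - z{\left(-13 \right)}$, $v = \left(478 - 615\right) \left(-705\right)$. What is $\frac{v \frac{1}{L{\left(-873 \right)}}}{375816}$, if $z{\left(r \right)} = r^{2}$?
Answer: $- \frac{32195}{26181848} \approx -0.0012297$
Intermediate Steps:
$v = 96585$ ($v = \left(-137\right) \left(-705\right) = 96585$)
$L{\left(R \right)} = - \frac{172}{5} + \frac{R}{5}$ ($L{\left(R \right)} = - \frac{3}{5} + \frac{R - \left(-13\right)^{2}}{5} = - \frac{3}{5} + \frac{R - 169}{5} = - \frac{3}{5} + \frac{-169 + R}{5} = - \frac{3}{5} + \left(- \frac{169}{5} + \frac{R}{5}\right) = - \frac{172}{5} + \frac{R}{5}$)
$\frac{v \frac{1}{L{\left(-873 \right)}}}{375816} = \frac{96585 \frac{1}{- \frac{172}{5} + \frac{1}{5} \left(-873\right)}}{375816} = \frac{96585}{- \frac{172}{5} - \frac{873}{5}} \cdot \frac{1}{375816} = \frac{96585}{-209} \cdot \frac{1}{375816} = 96585 \left(- \frac{1}{209}\right) \frac{1}{375816} = \left(- \frac{96585}{209}\right) \frac{1}{375816} = - \frac{32195}{26181848}$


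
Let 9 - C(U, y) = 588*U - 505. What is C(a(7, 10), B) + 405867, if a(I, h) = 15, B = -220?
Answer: 397561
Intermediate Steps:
C(U, y) = 514 - 588*U (C(U, y) = 9 - (588*U - 505) = 9 - (-505 + 588*U) = 9 + (505 - 588*U) = 514 - 588*U)
C(a(7, 10), B) + 405867 = (514 - 588*15) + 405867 = (514 - 8820) + 405867 = -8306 + 405867 = 397561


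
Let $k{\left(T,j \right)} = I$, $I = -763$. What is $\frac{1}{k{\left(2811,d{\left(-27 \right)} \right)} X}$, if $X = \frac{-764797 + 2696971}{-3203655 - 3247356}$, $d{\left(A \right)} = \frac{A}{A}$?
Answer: $\frac{102397}{23400774} \approx 0.0043758$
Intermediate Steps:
$d{\left(A \right)} = 1$
$k{\left(T,j \right)} = -763$
$X = - \frac{214686}{716779}$ ($X = \frac{1932174}{-6451011} = 1932174 \left(- \frac{1}{6451011}\right) = - \frac{214686}{716779} \approx -0.29951$)
$\frac{1}{k{\left(2811,d{\left(-27 \right)} \right)} X} = \frac{1}{\left(-763\right) \left(- \frac{214686}{716779}\right)} = \left(- \frac{1}{763}\right) \left(- \frac{716779}{214686}\right) = \frac{102397}{23400774}$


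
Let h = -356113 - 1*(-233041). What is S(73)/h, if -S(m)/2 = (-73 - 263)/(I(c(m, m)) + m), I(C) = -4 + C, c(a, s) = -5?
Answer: -7/82048 ≈ -8.5316e-5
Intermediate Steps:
h = -123072 (h = -356113 + 233041 = -123072)
S(m) = 672/(-9 + m) (S(m) = -2*(-73 - 263)/((-4 - 5) + m) = -(-672)/(-9 + m) = 672/(-9 + m))
S(73)/h = (672/(-9 + 73))/(-123072) = (672/64)*(-1/123072) = (672*(1/64))*(-1/123072) = (21/2)*(-1/123072) = -7/82048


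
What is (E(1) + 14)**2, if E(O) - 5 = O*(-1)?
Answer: 324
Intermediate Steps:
E(O) = 5 - O (E(O) = 5 + O*(-1) = 5 - O)
(E(1) + 14)**2 = ((5 - 1*1) + 14)**2 = ((5 - 1) + 14)**2 = (4 + 14)**2 = 18**2 = 324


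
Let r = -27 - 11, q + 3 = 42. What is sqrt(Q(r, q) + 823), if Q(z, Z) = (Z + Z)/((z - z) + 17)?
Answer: sqrt(239173)/17 ≈ 28.768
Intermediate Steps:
q = 39 (q = -3 + 42 = 39)
r = -38
Q(z, Z) = 2*Z/17 (Q(z, Z) = (2*Z)/(0 + 17) = (2*Z)/17 = (2*Z)*(1/17) = 2*Z/17)
sqrt(Q(r, q) + 823) = sqrt((2/17)*39 + 823) = sqrt(78/17 + 823) = sqrt(14069/17) = sqrt(239173)/17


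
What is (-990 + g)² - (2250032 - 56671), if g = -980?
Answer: 1687539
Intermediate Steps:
(-990 + g)² - (2250032 - 56671) = (-990 - 980)² - (2250032 - 56671) = (-1970)² - 1*2193361 = 3880900 - 2193361 = 1687539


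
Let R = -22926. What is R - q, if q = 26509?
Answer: -49435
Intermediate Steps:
R - q = -22926 - 1*26509 = -22926 - 26509 = -49435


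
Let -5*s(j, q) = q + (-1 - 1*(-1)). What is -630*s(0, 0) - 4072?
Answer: -4072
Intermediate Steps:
s(j, q) = -q/5 (s(j, q) = -(q + (-1 - 1*(-1)))/5 = -(q + (-1 + 1))/5 = -(q + 0)/5 = -q/5)
-630*s(0, 0) - 4072 = -(-126)*0 - 4072 = -630*0 - 4072 = 0 - 4072 = -4072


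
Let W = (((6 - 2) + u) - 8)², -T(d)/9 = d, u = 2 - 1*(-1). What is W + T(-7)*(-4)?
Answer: -251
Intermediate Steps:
u = 3 (u = 2 + 1 = 3)
T(d) = -9*d
W = 1 (W = (((6 - 2) + 3) - 8)² = ((4 + 3) - 8)² = (7 - 8)² = (-1)² = 1)
W + T(-7)*(-4) = 1 - 9*(-7)*(-4) = 1 + 63*(-4) = 1 - 252 = -251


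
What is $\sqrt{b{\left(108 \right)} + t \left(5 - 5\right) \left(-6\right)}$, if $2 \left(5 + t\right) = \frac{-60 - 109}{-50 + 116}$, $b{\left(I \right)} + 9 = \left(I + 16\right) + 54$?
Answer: $13$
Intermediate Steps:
$b{\left(I \right)} = 61 + I$ ($b{\left(I \right)} = -9 + \left(\left(I + 16\right) + 54\right) = -9 + \left(\left(16 + I\right) + 54\right) = -9 + \left(70 + I\right) = 61 + I$)
$t = - \frac{829}{132}$ ($t = -5 + \frac{\left(-60 - 109\right) \frac{1}{-50 + 116}}{2} = -5 + \frac{\left(-169\right) \frac{1}{66}}{2} = -5 + \frac{1}{2} \left(- \frac{169}{66}\right) = -5 - \frac{169}{132} = - \frac{829}{132} \approx -6.2803$)
$\sqrt{b{\left(108 \right)} + t \left(5 - 5\right) \left(-6\right)} = \sqrt{\left(61 + 108\right) - \frac{829 \left(5 - 5\right) \left(-6\right)}{132}} = \sqrt{169 - \frac{829 \cdot 0 \left(-6\right)}{132}} = \sqrt{169 - 0} = \sqrt{169 + 0} = \sqrt{169} = 13$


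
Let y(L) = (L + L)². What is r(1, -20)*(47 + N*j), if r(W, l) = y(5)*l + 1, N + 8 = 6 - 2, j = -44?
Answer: -445777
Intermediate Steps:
N = -4 (N = -8 + (6 - 2) = -8 + 4 = -4)
y(L) = 4*L² (y(L) = (2*L)² = 4*L²)
r(W, l) = 1 + 100*l (r(W, l) = (4*5²)*l + 1 = (4*25)*l + 1 = 100*l + 1 = 1 + 100*l)
r(1, -20)*(47 + N*j) = (1 + 100*(-20))*(47 - 4*(-44)) = (1 - 2000)*(47 + 176) = -1999*223 = -445777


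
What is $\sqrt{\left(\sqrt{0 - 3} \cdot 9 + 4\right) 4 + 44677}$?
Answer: $\sqrt{44693 + 36 i \sqrt{3}} \approx 211.41 + 0.147 i$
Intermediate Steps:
$\sqrt{\left(\sqrt{0 - 3} \cdot 9 + 4\right) 4 + 44677} = \sqrt{\left(\sqrt{-3} \cdot 9 + 4\right) 4 + 44677} = \sqrt{\left(i \sqrt{3} \cdot 9 + 4\right) 4 + 44677} = \sqrt{\left(9 i \sqrt{3} + 4\right) 4 + 44677} = \sqrt{\left(4 + 9 i \sqrt{3}\right) 4 + 44677} = \sqrt{\left(16 + 36 i \sqrt{3}\right) + 44677} = \sqrt{44693 + 36 i \sqrt{3}}$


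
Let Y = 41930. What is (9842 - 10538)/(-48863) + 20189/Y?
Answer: 1015678387/2048825590 ≈ 0.49574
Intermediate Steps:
(9842 - 10538)/(-48863) + 20189/Y = (9842 - 10538)/(-48863) + 20189/41930 = -696*(-1/48863) + 20189*(1/41930) = 696/48863 + 20189/41930 = 1015678387/2048825590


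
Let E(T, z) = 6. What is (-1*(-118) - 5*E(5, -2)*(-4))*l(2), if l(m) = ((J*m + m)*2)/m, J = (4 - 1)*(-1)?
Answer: -952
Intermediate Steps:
J = -3 (J = 3*(-1) = -3)
l(m) = -4 (l(m) = ((-3*m + m)*2)/m = (-2*m*2)/m = (-4*m)/m = -4)
(-1*(-118) - 5*E(5, -2)*(-4))*l(2) = (-1*(-118) - 5*6*(-4))*(-4) = (118 - 30*(-4))*(-4) = (118 + 120)*(-4) = 238*(-4) = -952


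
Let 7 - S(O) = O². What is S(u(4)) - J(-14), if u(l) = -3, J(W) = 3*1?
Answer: -5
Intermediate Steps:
J(W) = 3
S(O) = 7 - O²
S(u(4)) - J(-14) = (7 - 1*(-3)²) - 1*3 = (7 - 1*9) - 3 = (7 - 9) - 3 = -2 - 3 = -5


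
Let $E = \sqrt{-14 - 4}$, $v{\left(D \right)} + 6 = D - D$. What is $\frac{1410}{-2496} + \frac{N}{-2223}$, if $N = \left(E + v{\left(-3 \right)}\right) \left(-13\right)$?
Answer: $- \frac{14227}{23712} + \frac{i \sqrt{2}}{57} \approx -0.59999 + 0.024811 i$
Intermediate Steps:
$v{\left(D \right)} = -6$ ($v{\left(D \right)} = -6 + \left(D - D\right) = -6 + 0 = -6$)
$E = 3 i \sqrt{2}$ ($E = \sqrt{-18} = 3 i \sqrt{2} \approx 4.2426 i$)
$N = 78 - 39 i \sqrt{2}$ ($N = \left(3 i \sqrt{2} - 6\right) \left(-13\right) = \left(-6 + 3 i \sqrt{2}\right) \left(-13\right) = 78 - 39 i \sqrt{2} \approx 78.0 - 55.154 i$)
$\frac{1410}{-2496} + \frac{N}{-2223} = \frac{1410}{-2496} + \frac{78 - 39 i \sqrt{2}}{-2223} = 1410 \left(- \frac{1}{2496}\right) + \left(78 - 39 i \sqrt{2}\right) \left(- \frac{1}{2223}\right) = - \frac{235}{416} - \left(\frac{2}{57} - \frac{i \sqrt{2}}{57}\right) = - \frac{14227}{23712} + \frac{i \sqrt{2}}{57}$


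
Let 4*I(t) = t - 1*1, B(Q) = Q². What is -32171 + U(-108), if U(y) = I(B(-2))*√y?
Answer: -32171 + 9*I*√3/2 ≈ -32171.0 + 7.7942*I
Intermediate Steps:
I(t) = -¼ + t/4 (I(t) = (t - 1*1)/4 = (t - 1)/4 = (-1 + t)/4 = -¼ + t/4)
U(y) = 3*√y/4 (U(y) = (-¼ + (¼)*(-2)²)*√y = (-¼ + (¼)*4)*√y = (-¼ + 1)*√y = 3*√y/4)
-32171 + U(-108) = -32171 + 3*√(-108)/4 = -32171 + 3*(6*I*√3)/4 = -32171 + 9*I*√3/2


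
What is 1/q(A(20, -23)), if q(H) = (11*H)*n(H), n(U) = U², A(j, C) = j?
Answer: 1/88000 ≈ 1.1364e-5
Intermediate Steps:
q(H) = 11*H³ (q(H) = (11*H)*H² = 11*H³)
1/q(A(20, -23)) = 1/(11*20³) = 1/(11*8000) = 1/88000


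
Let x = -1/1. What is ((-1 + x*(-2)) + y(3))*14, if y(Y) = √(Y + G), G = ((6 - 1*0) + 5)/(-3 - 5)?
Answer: 14 + 7*√26/2 ≈ 31.847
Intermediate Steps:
x = -1 (x = -1*1 = -1)
G = -11/8 (G = ((6 + 0) + 5)/(-8) = (6 + 5)*(-⅛) = 11*(-⅛) = -11/8 ≈ -1.3750)
y(Y) = √(-11/8 + Y) (y(Y) = √(Y - 11/8) = √(-11/8 + Y))
((-1 + x*(-2)) + y(3))*14 = ((-1 - 1*(-2)) + √(-22 + 16*3)/4)*14 = ((-1 + 2) + √(-22 + 48)/4)*14 = (1 + √26/4)*14 = 14 + 7*√26/2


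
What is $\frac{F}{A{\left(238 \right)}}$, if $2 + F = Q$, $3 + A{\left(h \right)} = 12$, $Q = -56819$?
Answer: $- \frac{56821}{9} \approx -6313.4$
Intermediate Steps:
$A{\left(h \right)} = 9$ ($A{\left(h \right)} = -3 + 12 = 9$)
$F = -56821$ ($F = -2 - 56819 = -56821$)
$\frac{F}{A{\left(238 \right)}} = - \frac{56821}{9}$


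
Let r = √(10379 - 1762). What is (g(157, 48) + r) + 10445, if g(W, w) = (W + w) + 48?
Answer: 10698 + √8617 ≈ 10791.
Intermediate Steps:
r = √8617 ≈ 92.828
g(W, w) = 48 + W + w
(g(157, 48) + r) + 10445 = ((48 + 157 + 48) + √8617) + 10445 = (253 + √8617) + 10445 = 10698 + √8617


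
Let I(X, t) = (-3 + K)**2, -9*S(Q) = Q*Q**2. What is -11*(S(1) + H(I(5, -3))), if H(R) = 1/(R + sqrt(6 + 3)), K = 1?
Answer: -22/63 ≈ -0.34921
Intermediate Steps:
S(Q) = -Q**3/9 (S(Q) = -Q*Q**2/9 = -Q**3/9)
I(X, t) = 4 (I(X, t) = (-3 + 1)**2 = (-2)**2 = 4)
H(R) = 1/(3 + R) (H(R) = 1/(R + sqrt(9)) = 1/(R + 3) = 1/(3 + R))
-11*(S(1) + H(I(5, -3))) = -11*(-1/9*1**3 + 1/(3 + 4)) = -11*(-1/9*1 + 1/7) = -11*(-1/9 + 1/7) = -11*2/63 = -22/63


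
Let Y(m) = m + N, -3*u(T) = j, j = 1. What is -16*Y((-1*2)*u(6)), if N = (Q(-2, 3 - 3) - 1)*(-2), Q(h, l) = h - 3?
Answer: -608/3 ≈ -202.67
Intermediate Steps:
u(T) = -⅓ (u(T) = -⅓*1 = -⅓)
Q(h, l) = -3 + h
N = 12 (N = ((-3 - 2) - 1)*(-2) = (-5 - 1)*(-2) = -6*(-2) = 12)
Y(m) = 12 + m (Y(m) = m + 12 = 12 + m)
-16*Y((-1*2)*u(6)) = -16*(12 - 1*2*(-⅓)) = -16*(12 - 2*(-⅓)) = -16*(12 + ⅔) = -16*38/3 = -608/3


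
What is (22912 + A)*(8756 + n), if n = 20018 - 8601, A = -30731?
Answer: -157732687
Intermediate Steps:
n = 11417
(22912 + A)*(8756 + n) = (22912 - 30731)*(8756 + 11417) = -7819*20173 = -157732687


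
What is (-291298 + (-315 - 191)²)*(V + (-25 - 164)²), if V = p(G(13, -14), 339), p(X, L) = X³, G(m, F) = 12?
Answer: -1320526638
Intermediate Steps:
V = 1728 (V = 12³ = 1728)
(-291298 + (-315 - 191)²)*(V + (-25 - 164)²) = (-291298 + (-315 - 191)²)*(1728 + (-25 - 164)²) = (-291298 + (-506)²)*(1728 + (-189)²) = (-291298 + 256036)*(1728 + 35721) = -35262*37449 = -1320526638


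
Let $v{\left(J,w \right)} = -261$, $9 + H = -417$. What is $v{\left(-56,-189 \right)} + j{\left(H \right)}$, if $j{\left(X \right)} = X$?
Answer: $-687$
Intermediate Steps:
$H = -426$ ($H = -9 - 417 = -426$)
$v{\left(-56,-189 \right)} + j{\left(H \right)} = -261 - 426 = -687$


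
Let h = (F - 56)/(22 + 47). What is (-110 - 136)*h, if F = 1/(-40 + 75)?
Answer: 160638/805 ≈ 199.55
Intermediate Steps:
F = 1/35 ≈ 0.028571
h = -653/805 (h = (1/35 - 56)/(22 + 47) = -1959/35/69 = -1959/35*1/69 = -653/805 ≈ -0.81118)
(-110 - 136)*h = (-110 - 136)*(-653/805) = -246*(-653/805) = 160638/805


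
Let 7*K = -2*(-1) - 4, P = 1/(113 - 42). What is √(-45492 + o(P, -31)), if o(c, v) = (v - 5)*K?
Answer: 2*I*√557151/7 ≈ 213.26*I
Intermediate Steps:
P = 1/71 ≈ 0.014085
K = -2/7 (K = (-2*(-1) - 4)/7 = (2 - 4)/7 = (⅐)*(-2) = -2/7 ≈ -0.28571)
o(c, v) = 10/7 - 2*v/7 (o(c, v) = (v - 5)*(-2/7) = (-5 + v)*(-2/7) = 10/7 - 2*v/7)
√(-45492 + o(P, -31)) = √(-45492 + (10/7 - 2/7*(-31))) = √(-45492 + (10/7 + 62/7)) = √(-45492 + 72/7) = √(-318372/7) = 2*I*√557151/7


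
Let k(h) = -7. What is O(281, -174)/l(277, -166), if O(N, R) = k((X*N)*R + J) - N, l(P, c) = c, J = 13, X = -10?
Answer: 144/83 ≈ 1.7349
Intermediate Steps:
O(N, R) = -7 - N
O(281, -174)/l(277, -166) = (-7 - 1*281)/(-166) = (-7 - 281)*(-1/166) = -288*(-1/166) = 144/83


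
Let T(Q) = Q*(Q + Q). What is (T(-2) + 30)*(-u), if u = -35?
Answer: 1330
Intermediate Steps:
T(Q) = 2*Q² (T(Q) = Q*(2*Q) = 2*Q²)
(T(-2) + 30)*(-u) = (2*(-2)² + 30)*(-1*(-35)) = (2*4 + 30)*35 = (8 + 30)*35 = 38*35 = 1330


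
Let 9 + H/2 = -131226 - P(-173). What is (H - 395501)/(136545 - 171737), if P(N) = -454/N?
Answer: 113829891/6088216 ≈ 18.697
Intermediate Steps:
H = -45408218/173 (H = -18 + 2*(-131226 - (-454)/(-173)) = -18 + 2*(-131226 - (-454)*(-1)/173) = -18 + 2*(-131226 - 1*454/173) = -18 + 2*(-131226 - 454/173) = -18 + 2*(-22702552/173) = -18 - 45405104/173 = -45408218/173 ≈ -2.6248e+5)
(H - 395501)/(136545 - 171737) = (-45408218/173 - 395501)/(136545 - 171737) = -113829891/173/(-35192) = -113829891/173*(-1/35192) = 113829891/6088216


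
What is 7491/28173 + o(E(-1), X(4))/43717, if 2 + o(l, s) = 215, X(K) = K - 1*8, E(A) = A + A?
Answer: 111161632/410546347 ≈ 0.27077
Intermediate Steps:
E(A) = 2*A
X(K) = -8 + K (X(K) = K - 8 = -8 + K)
o(l, s) = 213 (o(l, s) = -2 + 215 = 213)
7491/28173 + o(E(-1), X(4))/43717 = 7491/28173 + 213/43717 = 7491*(1/28173) + 213*(1/43717) = 2497/9391 + 213/43717 = 111161632/410546347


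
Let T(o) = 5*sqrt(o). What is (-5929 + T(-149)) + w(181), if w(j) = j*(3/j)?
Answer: -5926 + 5*I*sqrt(149) ≈ -5926.0 + 61.033*I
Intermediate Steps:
w(j) = 3
(-5929 + T(-149)) + w(181) = (-5929 + 5*sqrt(-149)) + 3 = (-5929 + 5*(I*sqrt(149))) + 3 = (-5929 + 5*I*sqrt(149)) + 3 = -5926 + 5*I*sqrt(149)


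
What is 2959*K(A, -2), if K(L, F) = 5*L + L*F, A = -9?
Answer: -79893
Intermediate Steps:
K(L, F) = 5*L + F*L
2959*K(A, -2) = 2959*(-9*(5 - 2)) = 2959*(-9*3) = 2959*(-27) = -79893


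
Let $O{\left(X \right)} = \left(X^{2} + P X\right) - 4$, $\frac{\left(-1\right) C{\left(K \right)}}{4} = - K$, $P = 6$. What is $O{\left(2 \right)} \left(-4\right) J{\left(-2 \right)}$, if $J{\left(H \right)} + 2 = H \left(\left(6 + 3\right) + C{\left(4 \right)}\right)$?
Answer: $2496$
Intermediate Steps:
$C{\left(K \right)} = 4 K$ ($C{\left(K \right)} = - 4 \left(- K\right) = 4 K$)
$J{\left(H \right)} = -2 + 25 H$ ($J{\left(H \right)} = -2 + H \left(\left(6 + 3\right) + 4 \cdot 4\right) = -2 + H \left(9 + 16\right) = -2 + H 25 = -2 + 25 H$)
$O{\left(X \right)} = -4 + X^{2} + 6 X$ ($O{\left(X \right)} = \left(X^{2} + 6 X\right) - 4 = -4 + X^{2} + 6 X$)
$O{\left(2 \right)} \left(-4\right) J{\left(-2 \right)} = \left(-4 + 2^{2} + 6 \cdot 2\right) \left(-4\right) \left(-2 + 25 \left(-2\right)\right) = \left(-4 + 4 + 12\right) \left(-4\right) \left(-2 - 50\right) = 12 \left(-4\right) \left(-52\right) = \left(-48\right) \left(-52\right) = 2496$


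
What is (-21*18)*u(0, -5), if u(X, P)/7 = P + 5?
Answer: 0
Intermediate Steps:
u(X, P) = 35 + 7*P (u(X, P) = 7*(P + 5) = 7*(5 + P) = 35 + 7*P)
(-21*18)*u(0, -5) = (-21*18)*(35 + 7*(-5)) = -378*(35 - 35) = -378*0 = 0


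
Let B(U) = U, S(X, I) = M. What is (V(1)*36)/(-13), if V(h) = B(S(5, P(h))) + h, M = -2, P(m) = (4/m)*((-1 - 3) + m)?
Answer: 36/13 ≈ 2.7692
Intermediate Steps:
P(m) = 4*(-4 + m)/m (P(m) = (4/m)*(-4 + m) = 4*(-4 + m)/m)
S(X, I) = -2
V(h) = -2 + h
(V(1)*36)/(-13) = ((-2 + 1)*36)/(-13) = -1*36*(-1/13) = -36*(-1/13) = 36/13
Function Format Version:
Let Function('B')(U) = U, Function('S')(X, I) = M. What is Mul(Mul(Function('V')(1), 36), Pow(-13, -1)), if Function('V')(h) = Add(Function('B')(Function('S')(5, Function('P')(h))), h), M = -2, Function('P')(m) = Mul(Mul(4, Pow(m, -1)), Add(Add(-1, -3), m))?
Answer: Rational(36, 13) ≈ 2.7692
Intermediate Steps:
Function('P')(m) = Mul(4, Pow(m, -1), Add(-4, m)) (Function('P')(m) = Mul(Mul(4, Pow(m, -1)), Add(-4, m)) = Mul(4, Pow(m, -1), Add(-4, m)))
Function('S')(X, I) = -2
Function('V')(h) = Add(-2, h)
Mul(Mul(Function('V')(1), 36), Pow(-13, -1)) = Mul(Mul(Add(-2, 1), 36), Pow(-13, -1)) = Mul(Mul(-1, 36), Rational(-1, 13)) = Mul(-36, Rational(-1, 13)) = Rational(36, 13)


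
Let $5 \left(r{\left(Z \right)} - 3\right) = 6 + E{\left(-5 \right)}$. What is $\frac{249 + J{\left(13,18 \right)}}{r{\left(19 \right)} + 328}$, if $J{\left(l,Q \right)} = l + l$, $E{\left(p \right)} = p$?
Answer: $\frac{1375}{1656} \approx 0.83031$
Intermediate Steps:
$r{\left(Z \right)} = \frac{16}{5}$ ($r{\left(Z \right)} = 3 + \frac{6 - 5}{5} = 3 + \frac{1}{5} \cdot 1 = 3 + \frac{1}{5} = \frac{16}{5}$)
$J{\left(l,Q \right)} = 2 l$
$\frac{249 + J{\left(13,18 \right)}}{r{\left(19 \right)} + 328} = \frac{249 + 2 \cdot 13}{\frac{16}{5} + 328} = \frac{249 + 26}{\frac{1656}{5}} = 275 \cdot \frac{5}{1656} = \frac{1375}{1656}$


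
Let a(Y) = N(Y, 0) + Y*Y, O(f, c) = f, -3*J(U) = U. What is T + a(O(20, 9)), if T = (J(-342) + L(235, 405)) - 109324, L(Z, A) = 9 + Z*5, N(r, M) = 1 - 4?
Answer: -107629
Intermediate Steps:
J(U) = -U/3
N(r, M) = -3
L(Z, A) = 9 + 5*Z
a(Y) = -3 + Y² (a(Y) = -3 + Y*Y = -3 + Y²)
T = -108026 (T = (-⅓*(-342) + (9 + 5*235)) - 109324 = (114 + (9 + 1175)) - 109324 = (114 + 1184) - 109324 = 1298 - 109324 = -108026)
T + a(O(20, 9)) = -108026 + (-3 + 20²) = -108026 + (-3 + 400) = -108026 + 397 = -107629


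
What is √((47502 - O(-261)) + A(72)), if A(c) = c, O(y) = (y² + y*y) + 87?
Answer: I*√88755 ≈ 297.92*I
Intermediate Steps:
O(y) = 87 + 2*y² (O(y) = (y² + y²) + 87 = 2*y² + 87 = 87 + 2*y²)
√((47502 - O(-261)) + A(72)) = √((47502 - (87 + 2*(-261)²)) + 72) = √((47502 - (87 + 2*68121)) + 72) = √((47502 - (87 + 136242)) + 72) = √((47502 - 1*136329) + 72) = √((47502 - 136329) + 72) = √(-88827 + 72) = √(-88755) = I*√88755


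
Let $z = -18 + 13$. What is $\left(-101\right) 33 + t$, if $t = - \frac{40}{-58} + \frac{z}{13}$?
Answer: $- \frac{1256426}{377} \approx -3332.7$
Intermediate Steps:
$z = -5$
$t = \frac{115}{377}$ ($t = - \frac{40}{-58} - \frac{5}{13} = \left(-40\right) \left(- \frac{1}{58}\right) - \frac{5}{13} = \frac{20}{29} - \frac{5}{13} = \frac{115}{377} \approx 0.30504$)
$\left(-101\right) 33 + t = \left(-101\right) 33 + \frac{115}{377} = -3333 + \frac{115}{377} = - \frac{1256426}{377}$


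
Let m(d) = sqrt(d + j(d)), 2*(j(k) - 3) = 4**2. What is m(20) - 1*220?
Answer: -220 + sqrt(31) ≈ -214.43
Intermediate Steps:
j(k) = 11 (j(k) = 3 + (1/2)*4**2 = 3 + (1/2)*16 = 3 + 8 = 11)
m(d) = sqrt(11 + d) (m(d) = sqrt(d + 11) = sqrt(11 + d))
m(20) - 1*220 = sqrt(11 + 20) - 1*220 = sqrt(31) - 220 = -220 + sqrt(31)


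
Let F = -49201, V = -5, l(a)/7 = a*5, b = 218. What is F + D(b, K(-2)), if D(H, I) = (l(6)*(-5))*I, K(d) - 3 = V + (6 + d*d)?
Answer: -57601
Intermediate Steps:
l(a) = 35*a (l(a) = 7*(a*5) = 7*(5*a) = 35*a)
K(d) = 4 + d² (K(d) = 3 + (-5 + (6 + d*d)) = 3 + (-5 + (6 + d²)) = 3 + (1 + d²) = 4 + d²)
D(H, I) = -1050*I (D(H, I) = ((35*6)*(-5))*I = (210*(-5))*I = -1050*I)
F + D(b, K(-2)) = -49201 - 1050*(4 + (-2)²) = -49201 - 1050*(4 + 4) = -49201 - 1050*8 = -49201 - 8400 = -57601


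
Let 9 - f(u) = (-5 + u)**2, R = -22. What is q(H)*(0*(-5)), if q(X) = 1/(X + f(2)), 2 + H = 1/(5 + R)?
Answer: 0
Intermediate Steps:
f(u) = 9 - (-5 + u)**2
H = -35/17 (H = -2 + 1/(5 - 22) = -2 + 1/(-17) = -2 - 1/17 = -35/17 ≈ -2.0588)
q(X) = 1/X (q(X) = 1/(X + (9 - (-5 + 2)**2)) = 1/(X + (9 - 1*(-3)**2)) = 1/(X + (9 - 1*9)) = 1/(X + (9 - 9)) = 1/(X + 0) = 1/X)
q(H)*(0*(-5)) = (0*(-5))/(-35/17) = -17/35*0 = 0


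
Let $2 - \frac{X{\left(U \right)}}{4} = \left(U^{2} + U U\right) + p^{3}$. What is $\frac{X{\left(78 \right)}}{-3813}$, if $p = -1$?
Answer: $\frac{16220}{1271} \approx 12.762$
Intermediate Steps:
$X{\left(U \right)} = 12 - 8 U^{2}$ ($X{\left(U \right)} = 8 - 4 \left(\left(U^{2} + U U\right) + \left(-1\right)^{3}\right) = 8 - 4 \left(\left(U^{2} + U^{2}\right) - 1\right) = 8 - 4 \left(2 U^{2} - 1\right) = 8 - 4 \left(-1 + 2 U^{2}\right) = 8 - \left(-4 + 8 U^{2}\right) = 12 - 8 U^{2}$)
$\frac{X{\left(78 \right)}}{-3813} = \frac{12 - 8 \cdot 78^{2}}{-3813} = \left(12 - 48672\right) \left(- \frac{1}{3813}\right) = \left(-48660\right) \left(- \frac{1}{3813}\right) = \frac{16220}{1271}$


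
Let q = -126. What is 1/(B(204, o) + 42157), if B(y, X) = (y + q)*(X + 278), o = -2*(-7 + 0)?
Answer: 1/64933 ≈ 1.5400e-5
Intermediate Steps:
o = 14 (o = -2*(-7) = 14)
B(y, X) = (-126 + y)*(278 + X) (B(y, X) = (y - 126)*(X + 278) = (-126 + y)*(278 + X))
1/(B(204, o) + 42157) = 1/((-35028 - 126*14 + 278*204 + 14*204) + 42157) = 1/((-35028 - 1764 + 56712 + 2856) + 42157) = 1/(22776 + 42157) = 1/64933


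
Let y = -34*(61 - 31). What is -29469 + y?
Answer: -30489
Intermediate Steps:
y = -1020 (y = -34*30 = -1020)
-29469 + y = -29469 - 1020 = -30489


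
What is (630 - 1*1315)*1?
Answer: -685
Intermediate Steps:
(630 - 1*1315)*1 = (630 - 1315)*1 = -685*1 = -685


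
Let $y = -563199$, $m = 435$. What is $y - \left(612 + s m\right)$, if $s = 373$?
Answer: $-726066$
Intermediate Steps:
$y - \left(612 + s m\right) = -563199 - \left(612 + 373 \cdot 435\right) = -563199 - \left(612 + 162255\right) = -563199 - 162867 = -726066$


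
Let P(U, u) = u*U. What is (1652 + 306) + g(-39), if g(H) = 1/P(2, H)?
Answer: 152723/78 ≈ 1958.0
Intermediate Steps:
P(U, u) = U*u
g(H) = 1/(2*H)
(1652 + 306) + g(-39) = (1652 + 306) + (1/2)/(-39) = 1958 + (1/2)*(-1/39) = 1958 - 1/78 = 152723/78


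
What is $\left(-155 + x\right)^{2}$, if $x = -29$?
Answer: $33856$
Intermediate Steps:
$\left(-155 + x\right)^{2} = \left(-155 - 29\right)^{2} = \left(-184\right)^{2} = 33856$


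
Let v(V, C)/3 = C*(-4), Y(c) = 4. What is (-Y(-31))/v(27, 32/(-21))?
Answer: -7/32 ≈ -0.21875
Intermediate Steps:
v(V, C) = -12*C (v(V, C) = 3*(C*(-4)) = 3*(-4*C) = -12*C)
(-Y(-31))/v(27, 32/(-21)) = (-1*4)/((-384/(-21))) = -4/((-384*(-1)/21)) = -4/((-12*(-32/21))) = -4/128/7 = -4*7/128 = -7/32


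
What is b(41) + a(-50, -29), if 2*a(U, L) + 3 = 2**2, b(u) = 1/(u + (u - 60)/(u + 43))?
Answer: 3593/6850 ≈ 0.52453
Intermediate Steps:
b(u) = 1/(u + (-60 + u)/(43 + u))
a(U, L) = 1/2 (a(U, L) = -3/2 + (1/2)*2**2 = -3/2 + (1/2)*4 = -3/2 + 2 = 1/2)
b(41) + a(-50, -29) = (43 + 41)/(-60 + 41**2 + 44*41) + 1/2 = 84/(-60 + 1681 + 1804) + 1/2 = 84/3425 + 1/2 = 3593/6850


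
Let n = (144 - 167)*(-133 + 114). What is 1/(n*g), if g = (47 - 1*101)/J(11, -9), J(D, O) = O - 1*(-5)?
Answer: 2/11799 ≈ 0.00016951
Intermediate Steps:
J(D, O) = 5 + O (J(D, O) = O + 5 = 5 + O)
n = 437 (n = -23*(-19) = 437)
g = 27/2 (g = (47 - 1*101)/(5 - 9) = (47 - 101)/(-4) = -54*(-1/4) = 27/2 ≈ 13.500)
1/(n*g) = 1/(437*(27/2)) = 1/(11799/2) = 2/11799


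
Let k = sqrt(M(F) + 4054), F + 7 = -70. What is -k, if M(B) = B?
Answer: -sqrt(3977) ≈ -63.063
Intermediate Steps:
F = -77 (F = -7 - 70 = -77)
k = sqrt(3977) (k = sqrt(-77 + 4054) = sqrt(3977) ≈ 63.063)
-k = -sqrt(3977)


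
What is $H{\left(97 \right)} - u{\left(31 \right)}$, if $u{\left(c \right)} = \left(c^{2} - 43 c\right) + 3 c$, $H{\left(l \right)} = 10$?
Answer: $289$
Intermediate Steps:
$u{\left(c \right)} = c^{2} - 40 c$
$H{\left(97 \right)} - u{\left(31 \right)} = 10 - 31 \left(-40 + 31\right) = 10 - 31 \left(-9\right) = 10 - -279 = 10 + 279 = 289$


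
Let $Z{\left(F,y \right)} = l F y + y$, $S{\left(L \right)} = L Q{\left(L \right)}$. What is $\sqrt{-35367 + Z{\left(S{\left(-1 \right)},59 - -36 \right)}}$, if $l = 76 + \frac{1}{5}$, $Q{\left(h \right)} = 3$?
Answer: $i \sqrt{56989} \approx 238.72 i$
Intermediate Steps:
$S{\left(L \right)} = 3 L$ ($S{\left(L \right)} = L 3 = 3 L$)
$l = \frac{381}{5}$ ($l = 76 + \frac{1}{5} = \frac{381}{5} \approx 76.2$)
$Z{\left(F,y \right)} = y + \frac{381 F y}{5}$ ($Z{\left(F,y \right)} = \frac{381 F}{5} y + y = \frac{381 F y}{5} + y = y + \frac{381 F y}{5}$)
$\sqrt{-35367 + Z{\left(S{\left(-1 \right)},59 - -36 \right)}} = \sqrt{-35367 + \frac{\left(59 - -36\right) \left(5 + 381 \cdot 3 \left(-1\right)\right)}{5}} = \sqrt{-35367 + \frac{\left(59 + 36\right) \left(5 + 381 \left(-3\right)\right)}{5}} = \sqrt{-35367 + \frac{1}{5} \cdot 95 \left(5 - 1143\right)} = \sqrt{-35367 + \frac{1}{5} \cdot 95 \left(-1138\right)} = \sqrt{-35367 - 21622} = \sqrt{-56989} = i \sqrt{56989}$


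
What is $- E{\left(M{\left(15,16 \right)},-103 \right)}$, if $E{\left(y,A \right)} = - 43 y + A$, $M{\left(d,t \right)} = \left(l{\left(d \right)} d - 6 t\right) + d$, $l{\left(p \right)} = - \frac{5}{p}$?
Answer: $-3595$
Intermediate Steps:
$M{\left(d,t \right)} = -5 + d - 6 t$ ($M{\left(d,t \right)} = \left(- \frac{5}{d} d - 6 t\right) + d = \left(-5 - 6 t\right) + d = -5 + d - 6 t$)
$E{\left(y,A \right)} = A - 43 y$
$- E{\left(M{\left(15,16 \right)},-103 \right)} = - (-103 - 43 \left(-5 + 15 - 96\right)) = - (-103 - -3698) = - (-103 + 3698) = \left(-1\right) 3595 = -3595$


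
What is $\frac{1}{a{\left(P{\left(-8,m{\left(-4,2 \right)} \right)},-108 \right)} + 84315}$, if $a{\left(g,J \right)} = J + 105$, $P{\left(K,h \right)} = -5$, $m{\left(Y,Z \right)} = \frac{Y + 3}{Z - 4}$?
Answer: $\frac{1}{84312} \approx 1.1861 \cdot 10^{-5}$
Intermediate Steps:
$m{\left(Y,Z \right)} = \frac{3 + Y}{-4 + Z}$
$a{\left(g,J \right)} = 105 + J$
$\frac{1}{a{\left(P{\left(-8,m{\left(-4,2 \right)} \right)},-108 \right)} + 84315} = \frac{1}{\left(105 - 108\right) + 84315} = \frac{1}{-3 + 84315} = \frac{1}{84312}$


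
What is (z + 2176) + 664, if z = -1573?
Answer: 1267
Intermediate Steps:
(z + 2176) + 664 = (-1573 + 2176) + 664 = 603 + 664 = 1267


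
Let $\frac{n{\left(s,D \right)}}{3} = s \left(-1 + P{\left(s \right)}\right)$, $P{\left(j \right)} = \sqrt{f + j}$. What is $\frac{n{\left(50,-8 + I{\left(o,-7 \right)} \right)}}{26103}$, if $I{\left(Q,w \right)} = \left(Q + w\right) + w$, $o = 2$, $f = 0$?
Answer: $- \frac{50}{8701} + \frac{250 \sqrt{2}}{8701} \approx 0.034887$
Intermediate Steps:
$I{\left(Q,w \right)} = Q + 2 w$
$P{\left(j \right)} = \sqrt{j}$ ($P{\left(j \right)} = \sqrt{0 + j} = \sqrt{j}$)
$n{\left(s,D \right)} = 3 s \left(-1 + \sqrt{s}\right)$
$\frac{n{\left(50,-8 + I{\left(o,-7 \right)} \right)}}{26103} = \frac{\left(-3\right) 50 + 3 \cdot 50^{\frac{3}{2}}}{26103} = \left(-150 + 3 \cdot 250 \sqrt{2}\right) \frac{1}{26103} = \left(-150 + 750 \sqrt{2}\right) \frac{1}{26103} = - \frac{50}{8701} + \frac{250 \sqrt{2}}{8701}$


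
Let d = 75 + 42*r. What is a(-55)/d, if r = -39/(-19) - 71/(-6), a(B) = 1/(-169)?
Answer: -19/2113514 ≈ -8.9898e-6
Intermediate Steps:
a(B) = -1/169
r = 1583/114 (r = -39*(-1/19) - 71*(-1/6) = 39/19 + 71/6 = 1583/114 ≈ 13.886)
d = 12506/19 (d = 75 + 42*(1583/114) = 75 + 11081/19 = 12506/19 ≈ 658.21)
a(-55)/d = -1/(169*12506/19) = -1/169*19/12506 = -19/2113514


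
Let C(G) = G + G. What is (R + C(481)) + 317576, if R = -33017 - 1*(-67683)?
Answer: 353204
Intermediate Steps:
R = 34666 (R = -33017 + 67683 = 34666)
C(G) = 2*G
(R + C(481)) + 317576 = (34666 + 2*481) + 317576 = (34666 + 962) + 317576 = 35628 + 317576 = 353204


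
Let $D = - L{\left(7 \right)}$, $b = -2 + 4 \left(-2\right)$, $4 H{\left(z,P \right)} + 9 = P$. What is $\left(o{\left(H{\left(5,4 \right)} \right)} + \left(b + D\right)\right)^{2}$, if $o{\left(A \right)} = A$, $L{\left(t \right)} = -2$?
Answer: $\frac{1369}{16} \approx 85.563$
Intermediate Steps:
$H{\left(z,P \right)} = - \frac{9}{4} + \frac{P}{4}$
$b = -10$ ($b = -2 - 8 = -10$)
$D = 2$ ($D = \left(-1\right) \left(-2\right) = 2$)
$\left(o{\left(H{\left(5,4 \right)} \right)} + \left(b + D\right)\right)^{2} = \left(\left(- \frac{9}{4} + \frac{1}{4} \cdot 4\right) + \left(-10 + 2\right)\right)^{2} = \left(\left(- \frac{9}{4} + 1\right) - 8\right)^{2} = \left(- \frac{5}{4} - 8\right)^{2} = \left(- \frac{37}{4}\right)^{2} = \frac{1369}{16}$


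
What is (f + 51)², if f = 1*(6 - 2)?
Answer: 3025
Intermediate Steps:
f = 4 (f = 1*4 = 4)
(f + 51)² = (4 + 51)² = 55² = 3025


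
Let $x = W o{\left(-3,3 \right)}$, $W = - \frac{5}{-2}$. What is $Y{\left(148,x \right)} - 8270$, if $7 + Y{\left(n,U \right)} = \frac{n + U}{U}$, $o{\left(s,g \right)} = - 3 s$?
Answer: $- \frac{372124}{45} \approx -8269.4$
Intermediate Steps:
$W = \frac{5}{2}$ ($W = \left(-5\right) \left(- \frac{1}{2}\right) = \frac{5}{2} \approx 2.5$)
$x = \frac{45}{2}$ ($x = \frac{5 \left(\left(-3\right) \left(-3\right)\right)}{2} = \frac{5}{2} \cdot 9 = \frac{45}{2} \approx 22.5$)
$Y{\left(n,U \right)} = -7 + \frac{U + n}{U}$ ($Y{\left(n,U \right)} = -7 + \frac{n + U}{U} = -7 + \frac{U + n}{U}$)
$Y{\left(148,x \right)} - 8270 = \left(-6 + \frac{148}{\frac{45}{2}}\right) - 8270 = \left(-6 + 148 \cdot \frac{2}{45}\right) - 8270 = \left(-6 + \frac{296}{45}\right) - 8270 = \frac{26}{45} - 8270 = - \frac{372124}{45}$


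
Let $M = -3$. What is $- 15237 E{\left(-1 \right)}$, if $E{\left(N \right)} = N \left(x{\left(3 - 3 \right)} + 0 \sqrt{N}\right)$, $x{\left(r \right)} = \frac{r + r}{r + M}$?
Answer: $0$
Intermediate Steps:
$x{\left(r \right)} = \frac{2 r}{-3 + r}$ ($x{\left(r \right)} = \frac{r + r}{r - 3} = \frac{2 r}{-3 + r}$)
$E{\left(N \right)} = 0$ ($E{\left(N \right)} = N \left(\frac{2 \left(3 - 3\right)}{-3 + \left(3 - 3\right)} + 0 \sqrt{N}\right) = N \left(\frac{2 \left(3 - 3\right)}{-3 + \left(3 - 3\right)} + 0\right) = N \left(2 \cdot 0 \frac{1}{-3 + 0} + 0\right) = N \left(2 \cdot 0 \frac{1}{-3} + 0\right) = N \left(2 \cdot 0 \left(- \frac{1}{3}\right) + 0\right) = N \left(0 + 0\right) = N 0 = 0$)
$- 15237 E{\left(-1 \right)} = \left(-15237\right) 0 = 0$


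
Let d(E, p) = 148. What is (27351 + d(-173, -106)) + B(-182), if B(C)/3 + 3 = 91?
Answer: 27763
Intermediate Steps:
B(C) = 264 (B(C) = -9 + 3*91 = -9 + 273 = 264)
(27351 + d(-173, -106)) + B(-182) = (27351 + 148) + 264 = 27499 + 264 = 27763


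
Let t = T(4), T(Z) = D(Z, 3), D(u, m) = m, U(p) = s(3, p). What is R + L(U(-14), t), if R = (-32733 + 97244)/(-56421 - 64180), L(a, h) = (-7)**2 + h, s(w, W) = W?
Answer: 6206741/120601 ≈ 51.465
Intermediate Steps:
U(p) = p
T(Z) = 3
t = 3
L(a, h) = 49 + h
R = -64511/120601 (R = 64511/(-120601) = 64511*(-1/120601) = -64511/120601 ≈ -0.53491)
R + L(U(-14), t) = -64511/120601 + (49 + 3) = -64511/120601 + 52 = 6206741/120601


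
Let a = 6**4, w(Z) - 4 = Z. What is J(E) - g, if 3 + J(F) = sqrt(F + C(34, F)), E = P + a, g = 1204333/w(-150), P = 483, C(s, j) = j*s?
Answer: 1203895/146 + sqrt(62265) ≈ 8495.4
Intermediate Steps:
w(Z) = 4 + Z
g = -1204333/146 (g = 1204333/(4 - 150) = 1204333/(-146) = 1204333*(-1/146) = -1204333/146 ≈ -8248.9)
a = 1296
E = 1779 (E = 483 + 1296 = 1779)
J(F) = -3 + sqrt(35)*sqrt(F) (J(F) = -3 + sqrt(F + F*34) = -3 + sqrt(F + 34*F) = -3 + sqrt(35*F) = -3 + sqrt(35)*sqrt(F))
J(E) - g = (-3 + sqrt(35)*sqrt(1779)) - 1*(-1204333/146) = (-3 + sqrt(62265)) + 1204333/146 = 1203895/146 + sqrt(62265)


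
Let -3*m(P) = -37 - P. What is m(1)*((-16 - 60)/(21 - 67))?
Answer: 1444/69 ≈ 20.928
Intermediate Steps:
m(P) = 37/3 + P/3 (m(P) = -(-37 - P)/3 = 37/3 + P/3)
m(1)*((-16 - 60)/(21 - 67)) = (37/3 + (⅓)*1)*((-16 - 60)/(21 - 67)) = (37/3 + ⅓)*(-76/(-46)) = 38*(-76*(-1/46))/3 = (38/3)*(38/23) = 1444/69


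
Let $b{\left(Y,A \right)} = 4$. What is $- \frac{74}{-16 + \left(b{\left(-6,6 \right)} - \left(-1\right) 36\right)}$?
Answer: $- \frac{37}{12} \approx -3.0833$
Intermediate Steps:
$- \frac{74}{-16 + \left(b{\left(-6,6 \right)} - \left(-1\right) 36\right)} = - \frac{74}{-16 - \left(-4 - 36\right)} = - \frac{74}{-16 + \left(4 - -36\right)} = - \frac{74}{-16 + \left(4 + 36\right)} = - \frac{74}{-16 + 40} = - \frac{74}{24} = \left(-74\right) \frac{1}{24} = - \frac{37}{12}$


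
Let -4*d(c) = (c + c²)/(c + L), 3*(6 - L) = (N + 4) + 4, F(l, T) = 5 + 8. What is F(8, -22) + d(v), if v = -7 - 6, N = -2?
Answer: 52/3 ≈ 17.333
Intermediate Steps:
F(l, T) = 13
L = 4 (L = 6 - ((-2 + 4) + 4)/3 = 6 - (2 + 4)/3 = 6 - ⅓*6 = 6 - 2 = 4)
v = -13
d(c) = -(c + c²)/(4*(4 + c)) (d(c) = -(c + c²)/(4*(c + 4)) = -(c + c²)/(4*(4 + c)))
F(8, -22) + d(v) = 13 - 1*(-13)*(1 - 13)/(16 + 4*(-13)) = 13 - 1*(-13)*(-12)/(16 - 52) = 13 - 1*(-13)*(-12)/(-36) = 13 - 1*(-13)*(-1/36)*(-12) = 13 + 13/3 = 52/3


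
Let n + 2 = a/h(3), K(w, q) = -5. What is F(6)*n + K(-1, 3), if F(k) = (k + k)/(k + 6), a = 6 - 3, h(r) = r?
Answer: -6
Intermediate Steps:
a = 3
F(k) = 2*k/(6 + k) (F(k) = (2*k)/(6 + k) = 2*k/(6 + k))
n = -1 (n = -2 + 3/3 = -2 + 3*(1/3) = -2 + 1 = -1)
F(6)*n + K(-1, 3) = (2*6/(6 + 6))*(-1) - 5 = (2*6/12)*(-1) - 5 = (2*6*(1/12))*(-1) - 5 = 1*(-1) - 5 = -1 - 5 = -6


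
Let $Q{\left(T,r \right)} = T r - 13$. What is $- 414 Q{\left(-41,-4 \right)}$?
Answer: $-62514$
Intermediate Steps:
$Q{\left(T,r \right)} = -13 + T r$
$- 414 Q{\left(-41,-4 \right)} = - 414 \left(-13 - -164\right) = - 414 \left(-13 + 164\right) = \left(-414\right) 151 = -62514$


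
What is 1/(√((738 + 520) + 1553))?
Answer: √2811/2811 ≈ 0.018861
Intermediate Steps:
1/(√((738 + 520) + 1553)) = 1/(√(1258 + 1553)) = 1/(√2811) = √2811/2811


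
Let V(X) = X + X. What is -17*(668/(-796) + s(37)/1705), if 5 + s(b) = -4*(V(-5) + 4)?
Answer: 4776218/339295 ≈ 14.077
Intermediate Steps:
V(X) = 2*X
s(b) = 19 (s(b) = -5 - 4*(2*(-5) + 4) = -5 - 4*(-10 + 4) = -5 - 4*(-6) = -5 + 24 = 19)
-17*(668/(-796) + s(37)/1705) = -17*(668/(-796) + 19/1705) = -17*(668*(-1/796) + 19*(1/1705)) = -17*(-167/199 + 19/1705) = -17*(-280954/339295) = 4776218/339295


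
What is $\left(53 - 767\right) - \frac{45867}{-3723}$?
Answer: $- \frac{870785}{1241} \approx -701.68$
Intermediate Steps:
$\left(53 - 767\right) - \frac{45867}{-3723} = \left(53 - 767\right) - 45867 \left(- \frac{1}{3723}\right) = -714 - - \frac{15289}{1241} = -714 + \frac{15289}{1241} = - \frac{870785}{1241}$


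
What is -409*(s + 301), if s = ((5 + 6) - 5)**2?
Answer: -137833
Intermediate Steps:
s = 36 (s = (11 - 5)**2 = 6**2 = 36)
-409*(s + 301) = -409*(36 + 301) = -409*337 = -137833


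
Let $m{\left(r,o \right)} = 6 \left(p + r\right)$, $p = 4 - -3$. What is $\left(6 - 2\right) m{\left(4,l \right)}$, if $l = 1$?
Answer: $264$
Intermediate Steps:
$p = 7$ ($p = 4 + 3 = 7$)
$m{\left(r,o \right)} = 42 + 6 r$ ($m{\left(r,o \right)} = 6 \left(7 + r\right) = 42 + 6 r$)
$\left(6 - 2\right) m{\left(4,l \right)} = \left(6 - 2\right) \left(42 + 6 \cdot 4\right) = \left(6 - 2\right) \left(42 + 24\right) = 4 \cdot 66 = 264$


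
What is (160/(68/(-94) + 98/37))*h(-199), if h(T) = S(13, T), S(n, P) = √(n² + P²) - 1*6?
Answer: -139120/279 + 69560*√39770/837 ≈ 16075.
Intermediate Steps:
S(n, P) = -6 + √(P² + n²) (S(n, P) = √(P² + n²) - 6 = -6 + √(P² + n²))
h(T) = -6 + √(169 + T²) (h(T) = -6 + √(T² + 13²) = -6 + √(T² + 169) = -6 + √(169 + T²))
(160/(68/(-94) + 98/37))*h(-199) = (160/(68/(-94) + 98/37))*(-6 + √(169 + (-199)²)) = (160/(68*(-1/94) + 98*(1/37)))*(-6 + √(169 + 39601)) = (160/(-34/47 + 98/37))*(-6 + √39770) = (160/(3348/1739))*(-6 + √39770) = (160*(1739/3348))*(-6 + √39770) = 69560*(-6 + √39770)/837 = -139120/279 + 69560*√39770/837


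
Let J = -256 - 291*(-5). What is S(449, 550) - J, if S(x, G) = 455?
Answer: -744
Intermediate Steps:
J = 1199 (J = -256 + 1455 = 1199)
S(449, 550) - J = 455 - 1*1199 = 455 - 1199 = -744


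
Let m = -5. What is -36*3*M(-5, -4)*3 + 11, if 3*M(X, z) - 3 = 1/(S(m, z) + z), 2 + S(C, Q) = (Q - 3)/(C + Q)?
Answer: -13739/47 ≈ -292.32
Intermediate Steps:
S(C, Q) = -2 + (-3 + Q)/(C + Q) (S(C, Q) = -2 + (Q - 3)/(C + Q) = -2 + (-3 + Q)/(C + Q))
M(X, z) = 1 + 1/(3*(z + (7 - z)/(-5 + z))) (M(X, z) = 1 + 1/(3*((-3 - z - 2*(-5))/(-5 + z) + z)) = 1 + 1/(3*((-3 - z + 10)/(-5 + z) + z)) = 1 + 1/(3*((7 - z)/(-5 + z) + z)) = 1 + 1/(3*(z + (7 - z)/(-5 + z))))
-36*3*M(-5, -4)*3 + 11 = -36*3*((16 - 17*(-4) + 3*(-4)**2)/(3*(7 + (-4)**2 - 6*(-4))))*3 + 11 = -36*3*((16 + 68 + 3*16)/(3*(7 + 16 + 24)))*3 + 11 = -36*3*((1/3)*(16 + 68 + 48)/47)*3 + 11 = -36*3*((1/3)*(1/47)*132)*3 + 11 = -36*3*(44/47)*3 + 11 = -4752*3/47 + 11 = -36*396/47 + 11 = -14256/47 + 11 = -13739/47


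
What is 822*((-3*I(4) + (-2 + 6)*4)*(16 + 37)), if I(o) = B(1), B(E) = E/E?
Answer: 566358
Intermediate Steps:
B(E) = 1
I(o) = 1
822*((-3*I(4) + (-2 + 6)*4)*(16 + 37)) = 822*((-3*1 + (-2 + 6)*4)*(16 + 37)) = 822*((-3 + 4*4)*53) = 822*((-3 + 16)*53) = 822*(13*53) = 822*689 = 566358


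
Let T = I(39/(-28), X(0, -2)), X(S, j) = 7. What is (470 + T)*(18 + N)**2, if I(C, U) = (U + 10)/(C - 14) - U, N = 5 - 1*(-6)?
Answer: 167423757/431 ≈ 3.8845e+5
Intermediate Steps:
N = 11 (N = 5 + 6 = 11)
I(C, U) = -U + (10 + U)/(-14 + C) (I(C, U) = (10 + U)/(-14 + C) - U = -U + (10 + U)/(-14 + C))
T = -3493/431 (T = (10 + 15*7 - 1*39/(-28)*7)/(-14 + 39/(-28)) = (10 + 105 - 1*39*(-1/28)*7)/(-14 + 39*(-1/28)) = (10 + 105 - 1*(-39/28)*7)/(-14 - 39/28) = (10 + 105 + 39/4)/(-431/28) = -28/431*499/4 = -3493/431 ≈ -8.1044)
(470 + T)*(18 + N)**2 = (470 - 3493/431)*(18 + 11)**2 = (199077/431)*29**2 = (199077/431)*841 = 167423757/431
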